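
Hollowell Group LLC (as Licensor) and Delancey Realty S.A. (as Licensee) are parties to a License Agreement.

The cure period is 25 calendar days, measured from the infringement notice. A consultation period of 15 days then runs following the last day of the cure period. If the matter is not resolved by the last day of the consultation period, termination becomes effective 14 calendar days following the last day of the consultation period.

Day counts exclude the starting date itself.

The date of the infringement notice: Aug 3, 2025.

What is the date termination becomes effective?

The last day of the cure period: Aug 3, 2025 + 25 days = Aug 28, 2025.
Adding 15 calendar days to Aug 28, 2025 gives Sep 12, 2025, which is the last day of the consultation period.
Adding 14 calendar days to Sep 12, 2025 gives Sep 26, 2025, which is the date termination becomes effective.

Sep 26, 2025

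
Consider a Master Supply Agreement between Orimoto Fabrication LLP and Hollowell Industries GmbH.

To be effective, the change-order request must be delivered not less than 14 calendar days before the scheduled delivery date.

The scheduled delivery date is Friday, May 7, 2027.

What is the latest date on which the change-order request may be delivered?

April 23, 2027

Counting back 14 calendar days from May 7, 2027 gives April 23, 2027.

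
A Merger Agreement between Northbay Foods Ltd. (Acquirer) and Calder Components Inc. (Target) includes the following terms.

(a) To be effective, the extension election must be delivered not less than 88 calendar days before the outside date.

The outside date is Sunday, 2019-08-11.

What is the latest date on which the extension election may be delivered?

2019-05-15

Counting back 88 calendar days from 2019-08-11 gives 2019-05-15.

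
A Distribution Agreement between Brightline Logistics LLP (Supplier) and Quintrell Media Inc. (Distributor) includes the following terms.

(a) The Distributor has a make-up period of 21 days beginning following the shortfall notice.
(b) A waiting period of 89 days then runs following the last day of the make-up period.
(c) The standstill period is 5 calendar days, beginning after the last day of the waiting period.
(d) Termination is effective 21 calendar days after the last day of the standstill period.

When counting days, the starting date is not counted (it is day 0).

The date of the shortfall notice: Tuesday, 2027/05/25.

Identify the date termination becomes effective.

The last day of the make-up period: 21 calendar days after 2027/05/25 is 2027/06/15.
The last day of the waiting period: 2027/06/15 + 89 days = 2027/09/12.
Adding 5 calendar days to 2027/09/12 gives 2027/09/17, which is the last day of the standstill period.
Adding 21 calendar days to 2027/09/17 gives 2027/10/08, which is the date termination becomes effective.

2027/10/08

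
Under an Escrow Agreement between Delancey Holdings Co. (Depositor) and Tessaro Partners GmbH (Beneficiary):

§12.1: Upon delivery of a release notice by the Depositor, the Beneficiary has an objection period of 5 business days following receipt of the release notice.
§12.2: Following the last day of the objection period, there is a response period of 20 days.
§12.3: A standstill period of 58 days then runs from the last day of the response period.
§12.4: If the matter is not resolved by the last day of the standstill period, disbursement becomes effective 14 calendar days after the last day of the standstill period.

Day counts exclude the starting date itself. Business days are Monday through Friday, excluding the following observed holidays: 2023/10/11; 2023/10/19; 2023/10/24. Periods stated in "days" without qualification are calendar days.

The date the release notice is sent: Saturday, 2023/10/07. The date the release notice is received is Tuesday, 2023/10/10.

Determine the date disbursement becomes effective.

The last day of the objection period: 5 business days after Tuesday, 2023/10/10, skipping weekends and the listed holiday on Oct 11 — Oct 12, Oct 13, Oct 16, Oct 17, Oct 18 — lands on Wednesday, 2023/10/18.
The last day of the response period: 2023/10/18 + 20 days = 2023/11/07.
Adding 58 calendar days to 2023/11/07 gives 2024/01/04, which is the last day of the standstill period.
Adding 14 calendar days to 2024/01/04 gives 2024/01/18, which is the date disbursement becomes effective.

2024/01/18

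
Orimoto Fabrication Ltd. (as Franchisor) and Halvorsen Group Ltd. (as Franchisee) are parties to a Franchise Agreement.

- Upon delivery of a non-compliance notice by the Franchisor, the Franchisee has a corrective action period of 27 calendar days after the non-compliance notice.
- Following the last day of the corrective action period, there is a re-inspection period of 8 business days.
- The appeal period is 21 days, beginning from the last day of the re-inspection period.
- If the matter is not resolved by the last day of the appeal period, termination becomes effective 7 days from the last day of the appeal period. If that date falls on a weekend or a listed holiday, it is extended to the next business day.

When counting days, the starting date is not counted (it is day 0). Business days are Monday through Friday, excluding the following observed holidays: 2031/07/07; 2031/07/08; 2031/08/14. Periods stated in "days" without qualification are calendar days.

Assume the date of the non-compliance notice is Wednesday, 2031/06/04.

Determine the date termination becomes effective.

The last day of the corrective action period: 2031/06/04 + 27 days = 2031/07/01.
From Tuesday, 2031/07/01, 8 business days (Jul 2, Jul 3, Jul 4, Jul 9, Jul 10, Jul 11, Jul 14, Jul 15, skipping weekends and the listed holidays on Jul 7, Jul 8) brings us to Tuesday, 2031/07/15, which is the last day of the re-inspection period.
Adding 21 calendar days to 2031/07/15 gives 2031/08/05, which is the last day of the appeal period.
The date termination becomes effective: 2031/08/05 + 7 days = 2031/08/12. 2031/08/12 is a Tuesday and is not a listed holiday, so no roll-forward applies.

2031/08/12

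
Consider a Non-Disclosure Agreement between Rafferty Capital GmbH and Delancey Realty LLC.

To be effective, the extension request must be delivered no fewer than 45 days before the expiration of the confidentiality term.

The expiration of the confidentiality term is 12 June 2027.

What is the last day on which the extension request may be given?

28 April 2027

12 June 2027 minus 45 days is 28 April 2027.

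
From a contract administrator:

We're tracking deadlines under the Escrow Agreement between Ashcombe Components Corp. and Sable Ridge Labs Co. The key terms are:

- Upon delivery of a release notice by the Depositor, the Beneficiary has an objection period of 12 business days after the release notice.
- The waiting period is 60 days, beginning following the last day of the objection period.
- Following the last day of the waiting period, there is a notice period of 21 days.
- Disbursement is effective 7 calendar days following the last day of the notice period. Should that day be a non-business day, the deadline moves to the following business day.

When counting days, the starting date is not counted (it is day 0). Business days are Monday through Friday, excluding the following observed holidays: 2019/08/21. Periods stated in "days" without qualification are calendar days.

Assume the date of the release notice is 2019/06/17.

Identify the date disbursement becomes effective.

2019/09/30

From Monday, 2019/06/17, 12 business days (Jun 18, Jun 19, Jun 20, Jun 21, …, Jul 1, Jul 2, Jul 3, skipping weekends) brings us to Wednesday, 2019/07/03, which is the last day of the objection period.
The last day of the waiting period: 60 calendar days after 2019/07/03 is 2019/09/01.
Adding 21 calendar days to 2019/09/01 gives 2019/09/22, which is the last day of the notice period.
The date disbursement becomes effective: 7 calendar days after 2019/09/22 is 2019/09/29. That falls on a Sunday, so it rolls to the next business day, Monday, 2019/09/30.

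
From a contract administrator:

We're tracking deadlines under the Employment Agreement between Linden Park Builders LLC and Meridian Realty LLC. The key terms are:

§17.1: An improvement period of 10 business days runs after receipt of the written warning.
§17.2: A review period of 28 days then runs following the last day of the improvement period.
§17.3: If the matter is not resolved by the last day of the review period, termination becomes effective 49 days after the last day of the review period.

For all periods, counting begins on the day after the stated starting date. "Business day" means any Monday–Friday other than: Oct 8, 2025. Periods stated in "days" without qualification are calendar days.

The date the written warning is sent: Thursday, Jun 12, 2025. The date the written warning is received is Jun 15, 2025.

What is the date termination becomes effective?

The last day of the improvement period: 10 business days after Sunday, Jun 15, 2025, skipping weekends — Jun 16, Jun 17, Jun 18, Jun 19, Jun 20, Jun 23, Jun 24, Jun 25, Jun 26, Jun 27 — lands on Friday, Jun 27, 2025.
Adding 28 calendar days to Jun 27, 2025 gives Jul 25, 2025, which is the last day of the review period.
Adding 49 calendar days to Jul 25, 2025 gives Sep 12, 2025, which is the date termination becomes effective.

Sep 12, 2025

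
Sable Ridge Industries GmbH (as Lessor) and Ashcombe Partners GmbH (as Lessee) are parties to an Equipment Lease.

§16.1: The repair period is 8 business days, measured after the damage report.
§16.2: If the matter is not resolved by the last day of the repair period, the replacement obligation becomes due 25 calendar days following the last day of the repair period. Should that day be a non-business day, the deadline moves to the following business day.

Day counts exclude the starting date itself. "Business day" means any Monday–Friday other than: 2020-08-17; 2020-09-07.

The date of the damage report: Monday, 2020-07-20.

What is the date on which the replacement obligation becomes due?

The last day of the repair period: 8 business days after Monday, 2020-07-20, skipping weekends — Jul 21, Jul 22, Jul 23, Jul 24, Jul 27, Jul 28, Jul 29, Jul 30 — lands on Thursday, 2020-07-30.
The date on which the replacement obligation becomes due: 25 calendar days after 2020-07-30 is 2020-08-24. 2020-08-24 is a Monday and is not a listed holiday, so no roll-forward applies.

2020-08-24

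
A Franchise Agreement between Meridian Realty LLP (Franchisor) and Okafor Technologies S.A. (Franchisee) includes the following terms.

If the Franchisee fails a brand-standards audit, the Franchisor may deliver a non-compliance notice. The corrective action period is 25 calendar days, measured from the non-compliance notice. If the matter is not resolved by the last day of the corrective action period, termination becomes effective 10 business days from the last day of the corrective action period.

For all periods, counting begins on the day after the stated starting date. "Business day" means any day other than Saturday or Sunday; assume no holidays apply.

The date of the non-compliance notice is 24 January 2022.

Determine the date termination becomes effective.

The last day of the corrective action period: 24 January 2022 + 25 days = 18 February 2022.
The date termination becomes effective: counting 10 business days from Friday, 18 February 2022 (Feb 21, Feb 22, Feb 23, Feb 24, Feb 25, Feb 28, Mar 1, Mar 2, Mar 3, Mar 4, skipping weekends) reaches Friday, 4 March 2022.

4 March 2022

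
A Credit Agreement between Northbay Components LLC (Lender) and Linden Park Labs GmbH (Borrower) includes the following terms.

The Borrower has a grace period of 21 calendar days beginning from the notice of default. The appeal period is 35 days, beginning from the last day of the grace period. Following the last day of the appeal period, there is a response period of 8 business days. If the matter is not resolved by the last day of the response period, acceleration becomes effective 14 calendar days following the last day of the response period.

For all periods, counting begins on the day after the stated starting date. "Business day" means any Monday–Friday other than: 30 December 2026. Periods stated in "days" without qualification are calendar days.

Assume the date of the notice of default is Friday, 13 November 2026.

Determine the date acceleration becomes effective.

3 February 2027

The last day of the grace period: 13 November 2026 + 21 days = 4 December 2026.
The last day of the appeal period: 35 calendar days after 4 December 2026 is 8 January 2027.
The last day of the response period: counting 8 business days from Friday, 8 January 2027 (Jan 11, Jan 12, Jan 13, Jan 14, Jan 15, Jan 18, Jan 19, Jan 20, skipping weekends) reaches Wednesday, 20 January 2027.
Adding 14 calendar days to 20 January 2027 gives 3 February 2027, which is the date acceleration becomes effective.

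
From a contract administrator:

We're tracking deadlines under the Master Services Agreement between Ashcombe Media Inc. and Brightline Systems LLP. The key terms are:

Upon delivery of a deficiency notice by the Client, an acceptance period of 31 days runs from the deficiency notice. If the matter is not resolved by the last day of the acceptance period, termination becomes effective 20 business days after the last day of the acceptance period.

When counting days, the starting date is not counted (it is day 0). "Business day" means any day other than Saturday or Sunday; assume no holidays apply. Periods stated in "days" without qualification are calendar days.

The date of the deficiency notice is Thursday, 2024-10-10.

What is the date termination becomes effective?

The last day of the acceptance period: 2024-10-10 + 31 days = 2024-11-10.
The date termination becomes effective: counting 20 business days from Sunday, 2024-11-10 (Nov 11, Nov 12, Nov 13, Nov 14, …, Dec 4, Dec 5, Dec 6, skipping weekends) reaches Friday, 2024-12-06.

2024-12-06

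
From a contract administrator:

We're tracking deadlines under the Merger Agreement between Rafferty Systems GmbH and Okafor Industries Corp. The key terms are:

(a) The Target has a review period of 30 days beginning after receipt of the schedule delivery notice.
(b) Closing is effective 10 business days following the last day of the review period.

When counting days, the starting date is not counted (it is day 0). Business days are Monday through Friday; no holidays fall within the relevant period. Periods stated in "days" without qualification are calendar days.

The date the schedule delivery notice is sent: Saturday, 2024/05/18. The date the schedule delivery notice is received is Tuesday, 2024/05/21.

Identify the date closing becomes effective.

2024/07/04

The last day of the review period: 2024/05/21 + 30 days = 2024/06/20.
The date closing becomes effective: 10 business days after Thursday, 2024/06/20, skipping weekends — Jun 21, Jun 24, Jun 25, Jun 26, Jun 27, Jun 28, Jul 1, Jul 2, Jul 3, Jul 4 — lands on Thursday, 2024/07/04.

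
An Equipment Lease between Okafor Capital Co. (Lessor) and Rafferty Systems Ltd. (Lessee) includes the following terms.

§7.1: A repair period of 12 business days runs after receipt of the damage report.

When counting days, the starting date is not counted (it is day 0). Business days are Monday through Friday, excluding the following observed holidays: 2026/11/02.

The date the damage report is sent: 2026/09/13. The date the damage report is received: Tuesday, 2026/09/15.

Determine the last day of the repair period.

2026/10/01

From Tuesday, 2026/09/15, 12 business days (Sep 16, Sep 17, Sep 18, Sep 21, …, Sep 29, Sep 30, Oct 1, skipping weekends) brings us to Thursday, 2026/10/01, which is the last day of the repair period.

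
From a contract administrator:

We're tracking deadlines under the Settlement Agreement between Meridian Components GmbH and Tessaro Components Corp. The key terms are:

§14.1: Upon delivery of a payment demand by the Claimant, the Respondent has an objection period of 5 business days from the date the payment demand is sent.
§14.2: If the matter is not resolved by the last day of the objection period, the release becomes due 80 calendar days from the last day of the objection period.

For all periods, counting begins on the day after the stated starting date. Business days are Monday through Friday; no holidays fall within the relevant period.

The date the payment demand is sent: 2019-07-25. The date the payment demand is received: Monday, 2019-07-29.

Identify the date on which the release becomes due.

The last day of the objection period: 5 business days after Thursday, 2019-07-25, skipping weekends — Jul 26, Jul 29, Jul 30, Jul 31, Aug 1 — lands on Thursday, 2019-08-01.
Adding 80 calendar days to 2019-08-01 gives 2019-10-20, which is the date on which the release becomes due.

2019-10-20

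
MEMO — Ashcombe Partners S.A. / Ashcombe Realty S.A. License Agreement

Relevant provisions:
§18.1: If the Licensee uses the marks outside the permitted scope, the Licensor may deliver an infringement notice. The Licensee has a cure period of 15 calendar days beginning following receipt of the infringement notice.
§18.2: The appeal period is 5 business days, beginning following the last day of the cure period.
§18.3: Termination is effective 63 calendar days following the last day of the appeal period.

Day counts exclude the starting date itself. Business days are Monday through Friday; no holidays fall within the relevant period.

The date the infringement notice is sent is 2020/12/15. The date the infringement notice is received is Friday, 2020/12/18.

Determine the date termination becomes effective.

Adding 15 calendar days to 2020/12/18 gives 2021/01/02, which is the last day of the cure period.
The last day of the appeal period: counting 5 business days from Saturday, 2021/01/02 (Jan 4, Jan 5, Jan 6, Jan 7, Jan 8, skipping weekends) reaches Friday, 2021/01/08.
The date termination becomes effective: 2021/01/08 + 63 days = 2021/03/12.

2021/03/12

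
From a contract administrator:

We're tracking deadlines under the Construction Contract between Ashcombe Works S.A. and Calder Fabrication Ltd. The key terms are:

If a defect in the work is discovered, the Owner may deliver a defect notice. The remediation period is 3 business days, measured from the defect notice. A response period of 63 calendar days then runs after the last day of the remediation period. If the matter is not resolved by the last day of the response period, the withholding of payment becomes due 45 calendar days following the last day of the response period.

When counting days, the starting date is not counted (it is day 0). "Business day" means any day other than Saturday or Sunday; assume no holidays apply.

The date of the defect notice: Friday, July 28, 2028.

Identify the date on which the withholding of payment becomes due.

The last day of the remediation period: counting 3 business days from Friday, July 28, 2028 (Jul 31, Aug 1, Aug 2, skipping weekends) reaches Wednesday, August 2, 2028.
The last day of the response period: August 2, 2028 + 63 days = October 4, 2028.
Adding 45 calendar days to October 4, 2028 gives November 18, 2028, which is the date on which the withholding of payment becomes due.

November 18, 2028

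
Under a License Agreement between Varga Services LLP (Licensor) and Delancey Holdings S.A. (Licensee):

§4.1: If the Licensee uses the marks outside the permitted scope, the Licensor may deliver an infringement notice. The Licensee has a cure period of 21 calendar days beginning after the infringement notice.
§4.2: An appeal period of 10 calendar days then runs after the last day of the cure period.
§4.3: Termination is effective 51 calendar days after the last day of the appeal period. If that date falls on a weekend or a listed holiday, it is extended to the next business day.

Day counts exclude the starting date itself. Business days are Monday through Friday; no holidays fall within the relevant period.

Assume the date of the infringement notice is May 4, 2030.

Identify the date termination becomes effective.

Adding 21 calendar days to May 4, 2030 gives May 25, 2030, which is the last day of the cure period.
Adding 10 calendar days to May 25, 2030 gives Jun 4, 2030, which is the last day of the appeal period.
The date termination becomes effective: Jun 4, 2030 + 51 days = Jul 25, 2030. Jul 25, 2030 is a Thursday, so no roll-forward applies.

Jul 25, 2030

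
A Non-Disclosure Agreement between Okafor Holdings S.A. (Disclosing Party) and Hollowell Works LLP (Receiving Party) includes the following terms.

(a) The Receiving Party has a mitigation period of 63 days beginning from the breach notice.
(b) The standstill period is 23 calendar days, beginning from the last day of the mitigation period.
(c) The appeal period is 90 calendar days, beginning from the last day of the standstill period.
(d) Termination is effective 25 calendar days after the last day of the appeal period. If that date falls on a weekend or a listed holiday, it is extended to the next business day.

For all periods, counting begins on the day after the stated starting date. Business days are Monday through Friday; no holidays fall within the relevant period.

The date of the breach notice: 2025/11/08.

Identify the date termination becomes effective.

The last day of the mitigation period: 63 calendar days after 2025/11/08 is 2026/01/10.
Adding 23 calendar days to 2026/01/10 gives 2026/02/02, which is the last day of the standstill period.
The last day of the appeal period: 90 calendar days after 2026/02/02 is 2026/05/03.
The date termination becomes effective: 2026/05/03 + 25 days = 2026/05/28. 2026/05/28 is a Thursday, so no roll-forward applies.

2026/05/28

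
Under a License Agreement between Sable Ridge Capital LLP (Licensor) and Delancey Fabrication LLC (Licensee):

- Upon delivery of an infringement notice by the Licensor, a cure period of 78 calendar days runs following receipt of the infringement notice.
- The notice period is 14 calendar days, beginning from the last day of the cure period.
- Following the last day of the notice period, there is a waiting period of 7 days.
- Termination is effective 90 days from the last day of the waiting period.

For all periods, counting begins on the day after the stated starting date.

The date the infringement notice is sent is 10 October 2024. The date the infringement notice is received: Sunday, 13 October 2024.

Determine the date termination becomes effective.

20 April 2025

Adding 78 calendar days to 13 October 2024 gives 30 December 2024, which is the last day of the cure period.
The last day of the notice period: 30 December 2024 + 14 days = 13 January 2025.
Adding 7 calendar days to 13 January 2025 gives 20 January 2025, which is the last day of the waiting period.
The date termination becomes effective: 90 calendar days after 20 January 2025 is 20 April 2025.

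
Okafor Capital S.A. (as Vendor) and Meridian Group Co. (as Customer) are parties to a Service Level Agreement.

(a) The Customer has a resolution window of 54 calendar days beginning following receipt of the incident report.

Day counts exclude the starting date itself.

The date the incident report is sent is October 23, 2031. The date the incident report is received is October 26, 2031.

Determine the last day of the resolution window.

December 19, 2031

The last day of the resolution window: 54 calendar days after October 26, 2031 is December 19, 2031.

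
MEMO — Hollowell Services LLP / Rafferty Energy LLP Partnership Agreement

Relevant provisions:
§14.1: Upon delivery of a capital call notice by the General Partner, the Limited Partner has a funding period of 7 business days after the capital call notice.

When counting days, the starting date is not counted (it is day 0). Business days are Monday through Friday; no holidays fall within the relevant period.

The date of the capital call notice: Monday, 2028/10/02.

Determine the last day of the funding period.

2028/10/11

From Monday, 2028/10/02, 7 business days (Oct 3, Oct 4, Oct 5, Oct 6, Oct 9, Oct 10, Oct 11, skipping weekends) brings us to Wednesday, 2028/10/11, which is the last day of the funding period.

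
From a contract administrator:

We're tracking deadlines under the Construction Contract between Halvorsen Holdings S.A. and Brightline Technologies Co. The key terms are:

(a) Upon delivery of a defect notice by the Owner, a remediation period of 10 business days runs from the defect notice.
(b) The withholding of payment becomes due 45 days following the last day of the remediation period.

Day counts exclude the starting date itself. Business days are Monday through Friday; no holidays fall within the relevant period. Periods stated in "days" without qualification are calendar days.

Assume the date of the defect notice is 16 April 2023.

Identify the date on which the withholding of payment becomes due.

12 June 2023

The last day of the remediation period: 10 business days after Sunday, 16 April 2023, skipping weekends — Apr 17, Apr 18, Apr 19, Apr 20, Apr 21, Apr 24, Apr 25, Apr 26, Apr 27, Apr 28 — lands on Friday, 28 April 2023.
The date on which the withholding of payment becomes due: 28 April 2023 + 45 days = 12 June 2023.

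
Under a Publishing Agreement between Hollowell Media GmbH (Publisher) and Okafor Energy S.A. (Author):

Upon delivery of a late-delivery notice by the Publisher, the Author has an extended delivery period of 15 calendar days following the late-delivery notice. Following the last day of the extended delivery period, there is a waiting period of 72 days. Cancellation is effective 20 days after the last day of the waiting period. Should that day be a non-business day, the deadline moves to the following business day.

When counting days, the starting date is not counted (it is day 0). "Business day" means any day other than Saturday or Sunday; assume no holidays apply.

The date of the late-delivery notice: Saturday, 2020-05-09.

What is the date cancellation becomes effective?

The last day of the extended delivery period: 15 calendar days after 2020-05-09 is 2020-05-24.
The last day of the waiting period: 2020-05-24 + 72 days = 2020-08-04.
The date cancellation becomes effective: 2020-08-04 + 20 days = 2020-08-24. 2020-08-24 is a Monday, so no roll-forward applies.

2020-08-24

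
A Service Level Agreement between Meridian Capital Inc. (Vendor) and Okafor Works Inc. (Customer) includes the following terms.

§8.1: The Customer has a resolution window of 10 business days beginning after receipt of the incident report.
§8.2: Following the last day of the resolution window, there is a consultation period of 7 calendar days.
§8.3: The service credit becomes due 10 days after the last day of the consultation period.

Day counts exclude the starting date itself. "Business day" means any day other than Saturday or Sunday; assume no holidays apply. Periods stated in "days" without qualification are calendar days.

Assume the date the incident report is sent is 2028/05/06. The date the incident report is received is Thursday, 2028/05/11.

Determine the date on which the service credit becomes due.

2028/06/11

The last day of the resolution window: counting 10 business days from Thursday, 2028/05/11 (May 12, May 15, May 16, May 17, May 18, May 19, May 22, May 23, May 24, May 25, skipping weekends) reaches Thursday, 2028/05/25.
The last day of the consultation period: 7 calendar days after 2028/05/25 is 2028/06/01.
Adding 10 calendar days to 2028/06/01 gives 2028/06/11, which is the date on which the service credit becomes due.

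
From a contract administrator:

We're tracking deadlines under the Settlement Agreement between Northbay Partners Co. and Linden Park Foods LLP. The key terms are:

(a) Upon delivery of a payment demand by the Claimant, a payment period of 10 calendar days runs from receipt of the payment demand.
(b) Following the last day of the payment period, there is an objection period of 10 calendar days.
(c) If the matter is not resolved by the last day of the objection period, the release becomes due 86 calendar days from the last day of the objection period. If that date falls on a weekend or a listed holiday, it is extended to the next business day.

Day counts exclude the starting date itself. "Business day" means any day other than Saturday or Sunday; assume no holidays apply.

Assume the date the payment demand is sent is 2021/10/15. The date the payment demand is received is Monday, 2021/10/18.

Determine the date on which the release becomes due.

2022/02/01

Adding 10 calendar days to 2021/10/18 gives 2021/10/28, which is the last day of the payment period.
Adding 10 calendar days to 2021/10/28 gives 2021/11/07, which is the last day of the objection period.
The date on which the release becomes due: 86 calendar days after 2021/11/07 is 2022/02/01. 2022/02/01 is a Tuesday, so no roll-forward applies.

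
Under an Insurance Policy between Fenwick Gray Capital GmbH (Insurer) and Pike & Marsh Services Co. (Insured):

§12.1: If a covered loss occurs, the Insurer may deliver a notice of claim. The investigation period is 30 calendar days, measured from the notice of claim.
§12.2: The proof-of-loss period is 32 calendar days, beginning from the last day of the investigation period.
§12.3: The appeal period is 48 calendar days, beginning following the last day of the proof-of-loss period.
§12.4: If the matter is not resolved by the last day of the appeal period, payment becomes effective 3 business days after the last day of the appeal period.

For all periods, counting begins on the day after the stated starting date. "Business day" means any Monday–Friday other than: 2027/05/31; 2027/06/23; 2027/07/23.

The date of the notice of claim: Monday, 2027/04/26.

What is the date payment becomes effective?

2027/08/18

The last day of the investigation period: 2027/04/26 + 30 days = 2027/05/26.
The last day of the proof-of-loss period: 32 calendar days after 2027/05/26 is 2027/06/27.
The last day of the appeal period: 2027/06/27 + 48 days = 2027/08/14.
The date payment becomes effective: counting 3 business days from Saturday, 2027/08/14 (Aug 16, Aug 17, Aug 18, skipping weekends) reaches Wednesday, 2027/08/18.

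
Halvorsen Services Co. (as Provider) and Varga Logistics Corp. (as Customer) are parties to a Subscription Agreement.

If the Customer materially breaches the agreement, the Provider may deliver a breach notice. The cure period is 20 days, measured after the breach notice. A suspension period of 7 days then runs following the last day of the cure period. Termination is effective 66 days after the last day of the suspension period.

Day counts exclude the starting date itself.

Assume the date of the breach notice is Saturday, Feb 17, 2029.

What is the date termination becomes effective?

Adding 20 calendar days to Feb 17, 2029 gives Mar 9, 2029, which is the last day of the cure period.
The last day of the suspension period: 7 calendar days after Mar 9, 2029 is Mar 16, 2029.
The date termination becomes effective: Mar 16, 2029 + 66 days = May 21, 2029.

May 21, 2029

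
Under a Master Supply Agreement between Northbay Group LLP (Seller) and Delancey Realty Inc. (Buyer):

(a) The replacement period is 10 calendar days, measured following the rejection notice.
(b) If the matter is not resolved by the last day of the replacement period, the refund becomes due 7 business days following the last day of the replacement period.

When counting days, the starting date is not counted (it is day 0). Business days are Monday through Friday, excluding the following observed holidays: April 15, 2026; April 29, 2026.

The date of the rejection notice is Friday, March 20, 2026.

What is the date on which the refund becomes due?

The last day of the replacement period: March 20, 2026 + 10 days = March 30, 2026.
From Monday, March 30, 2026, 7 business days (Mar 31, Apr 1, Apr 2, Apr 3, Apr 6, Apr 7, Apr 8, skipping weekends) brings us to Wednesday, April 8, 2026, which is the date on which the refund becomes due.

April 8, 2026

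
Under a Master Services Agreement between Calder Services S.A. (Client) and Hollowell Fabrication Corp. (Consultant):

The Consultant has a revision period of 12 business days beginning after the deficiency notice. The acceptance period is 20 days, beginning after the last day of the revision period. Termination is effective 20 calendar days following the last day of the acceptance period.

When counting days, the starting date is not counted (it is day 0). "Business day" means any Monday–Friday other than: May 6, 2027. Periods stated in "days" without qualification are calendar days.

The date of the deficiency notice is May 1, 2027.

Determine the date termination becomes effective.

June 28, 2027

The last day of the revision period: 12 business days after Saturday, May 1, 2027, skipping weekends and the listed holiday on May 6 — May 3, May 4, May 5, May 7, …, May 17, May 18, May 19 — lands on Wednesday, May 19, 2027.
Adding 20 calendar days to May 19, 2027 gives June 8, 2027, which is the last day of the acceptance period.
The date termination becomes effective: June 8, 2027 + 20 days = June 28, 2027.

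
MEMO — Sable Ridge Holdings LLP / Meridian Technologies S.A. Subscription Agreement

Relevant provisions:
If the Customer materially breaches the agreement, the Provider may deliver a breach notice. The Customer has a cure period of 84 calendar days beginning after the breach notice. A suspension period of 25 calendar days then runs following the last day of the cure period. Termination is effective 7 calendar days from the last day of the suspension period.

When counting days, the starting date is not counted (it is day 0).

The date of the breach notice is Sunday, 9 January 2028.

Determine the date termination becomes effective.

4 May 2028

The last day of the cure period: 84 calendar days after 9 January 2028 is 2 April 2028.
Adding 25 calendar days to 2 April 2028 gives 27 April 2028, which is the last day of the suspension period.
The date termination becomes effective: 27 April 2028 + 7 days = 4 May 2028.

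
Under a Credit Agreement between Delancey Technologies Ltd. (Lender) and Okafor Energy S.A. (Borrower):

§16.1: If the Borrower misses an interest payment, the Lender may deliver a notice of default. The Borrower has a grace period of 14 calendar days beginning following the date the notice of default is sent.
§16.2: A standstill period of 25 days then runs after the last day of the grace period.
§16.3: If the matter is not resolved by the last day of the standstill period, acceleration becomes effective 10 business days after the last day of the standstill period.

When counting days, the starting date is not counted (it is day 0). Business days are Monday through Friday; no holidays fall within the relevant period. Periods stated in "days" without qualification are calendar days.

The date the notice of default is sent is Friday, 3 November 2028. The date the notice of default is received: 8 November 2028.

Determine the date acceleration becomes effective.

Adding 14 calendar days to 3 November 2028 gives 17 November 2028, which is the last day of the grace period.
Adding 25 calendar days to 17 November 2028 gives 12 December 2028, which is the last day of the standstill period.
The date acceleration becomes effective: counting 10 business days from Tuesday, 12 December 2028 (Dec 13, Dec 14, Dec 15, Dec 18, Dec 19, Dec 20, Dec 21, Dec 22, Dec 25, Dec 26, skipping weekends) reaches Tuesday, 26 December 2028.

26 December 2028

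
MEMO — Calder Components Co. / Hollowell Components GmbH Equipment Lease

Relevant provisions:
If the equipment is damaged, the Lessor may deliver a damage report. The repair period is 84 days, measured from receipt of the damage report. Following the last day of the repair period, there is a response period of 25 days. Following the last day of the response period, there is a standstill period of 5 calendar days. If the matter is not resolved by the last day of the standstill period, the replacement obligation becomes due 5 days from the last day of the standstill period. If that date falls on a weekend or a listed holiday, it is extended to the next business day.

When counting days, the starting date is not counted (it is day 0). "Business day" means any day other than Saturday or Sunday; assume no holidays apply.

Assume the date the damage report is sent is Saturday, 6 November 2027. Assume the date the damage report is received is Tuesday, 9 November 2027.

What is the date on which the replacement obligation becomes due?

7 March 2028

The last day of the repair period: 9 November 2027 + 84 days = 1 February 2028.
Adding 25 calendar days to 1 February 2028 gives 26 February 2028, which is the last day of the response period.
The last day of the standstill period: 5 calendar days after 26 February 2028 is 2 March 2028.
The date on which the replacement obligation becomes due: 2 March 2028 + 5 days = 7 March 2028. 7 March 2028 is a Tuesday, so no roll-forward applies.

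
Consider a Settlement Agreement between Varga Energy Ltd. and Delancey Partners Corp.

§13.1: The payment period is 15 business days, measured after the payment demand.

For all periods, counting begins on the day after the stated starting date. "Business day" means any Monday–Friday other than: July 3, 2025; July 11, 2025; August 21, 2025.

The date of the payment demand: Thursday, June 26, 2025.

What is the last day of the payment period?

From Thursday, June 26, 2025, 15 business days (Jun 27, Jun 30, Jul 1, Jul 2, …, Jul 17, Jul 18, Jul 21, skipping weekends and the listed holidays on Jul 3, Jul 11) brings us to Monday, July 21, 2025, which is the last day of the payment period.

July 21, 2025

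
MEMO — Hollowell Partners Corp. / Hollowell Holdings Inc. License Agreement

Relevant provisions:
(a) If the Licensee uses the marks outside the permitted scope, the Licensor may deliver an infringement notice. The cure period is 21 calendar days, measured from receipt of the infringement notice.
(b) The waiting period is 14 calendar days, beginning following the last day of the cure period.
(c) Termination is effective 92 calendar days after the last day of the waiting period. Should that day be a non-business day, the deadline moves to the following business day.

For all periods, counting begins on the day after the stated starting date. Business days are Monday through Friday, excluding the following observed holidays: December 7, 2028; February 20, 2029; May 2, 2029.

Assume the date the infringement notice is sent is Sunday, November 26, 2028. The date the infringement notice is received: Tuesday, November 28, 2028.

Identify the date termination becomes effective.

The last day of the cure period: 21 calendar days after November 28, 2028 is December 19, 2028.
The last day of the waiting period: December 19, 2028 + 14 days = January 2, 2029.
Adding 92 calendar days to January 2, 2029 gives April 4, 2029, which is the date termination becomes effective. April 4, 2029 is a Wednesday and is not a listed holiday, so no roll-forward applies.

April 4, 2029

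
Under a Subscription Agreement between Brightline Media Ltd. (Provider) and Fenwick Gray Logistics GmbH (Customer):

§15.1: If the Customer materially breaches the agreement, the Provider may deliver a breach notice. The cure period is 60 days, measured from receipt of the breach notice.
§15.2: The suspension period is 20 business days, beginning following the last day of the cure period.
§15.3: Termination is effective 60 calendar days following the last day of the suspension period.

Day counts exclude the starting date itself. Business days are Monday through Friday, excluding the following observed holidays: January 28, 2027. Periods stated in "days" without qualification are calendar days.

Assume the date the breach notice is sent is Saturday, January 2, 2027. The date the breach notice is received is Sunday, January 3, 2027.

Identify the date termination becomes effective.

May 31, 2027

The last day of the cure period: January 3, 2027 + 60 days = March 4, 2027.
The last day of the suspension period: 20 business days after Thursday, March 4, 2027, skipping weekends — Mar 5, Mar 8, Mar 9, Mar 10, …, Mar 30, Mar 31, Apr 1 — lands on Thursday, April 1, 2027.
The date termination becomes effective: 60 calendar days after April 1, 2027 is May 31, 2027.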